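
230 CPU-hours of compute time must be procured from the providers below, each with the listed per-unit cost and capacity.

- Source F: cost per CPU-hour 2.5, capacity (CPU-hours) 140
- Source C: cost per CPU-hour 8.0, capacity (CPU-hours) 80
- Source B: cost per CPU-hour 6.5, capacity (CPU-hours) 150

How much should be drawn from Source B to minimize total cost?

Fill from the cheapest provider first.
Take 140 from Source F at 2.5 — need 90 more.
Source B (6.5): take the remaining 90 — done.
Source C: unused.

90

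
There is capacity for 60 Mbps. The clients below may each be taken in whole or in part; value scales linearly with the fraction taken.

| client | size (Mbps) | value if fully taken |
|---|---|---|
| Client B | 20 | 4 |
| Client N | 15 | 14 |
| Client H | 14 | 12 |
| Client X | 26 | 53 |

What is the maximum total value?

Best value per unit of size first: Client X 53/26≈2.04, Client N 14/15≈0.933, Client H 12/14≈0.857, Client B 4/20≈0.2.
Client X: take in full, 26 Mbps for value 53 ; 34 left.
Take all of Client N (15 Mbps, value 14) ; 19 Mbps left.
All 14 Mbps of Client H fit (value 12) ; 5 remain.
Only 5 Mbps remain; take 5/20 of Client B for value 4×5/20 = 1.
Total value = 80.

80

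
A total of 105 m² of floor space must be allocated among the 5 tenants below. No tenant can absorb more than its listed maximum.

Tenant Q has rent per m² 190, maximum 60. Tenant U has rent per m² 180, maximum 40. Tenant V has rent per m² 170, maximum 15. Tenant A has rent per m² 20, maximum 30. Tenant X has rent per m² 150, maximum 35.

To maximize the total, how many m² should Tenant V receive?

5

Highest rent per m² first: Tenant Q 190 > Tenant U 180 > Tenant V 170 > Tenant X 150 > Tenant A 20.
Tenant Q takes 60 to reach its cap of 60 → 45 left.
Tenant U: +40 to 40 (cap) → 5 left.
Only 5 left; Tenant V takes them to reach 5.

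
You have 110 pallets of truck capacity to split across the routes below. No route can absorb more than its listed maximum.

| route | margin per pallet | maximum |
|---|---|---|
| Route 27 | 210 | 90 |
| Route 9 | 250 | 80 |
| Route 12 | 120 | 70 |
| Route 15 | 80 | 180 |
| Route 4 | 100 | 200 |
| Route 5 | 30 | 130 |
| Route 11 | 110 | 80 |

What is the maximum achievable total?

26300

Order the routes by margin per pallet: Route 9 250 > Route 27 210 > Route 12 120 > Route 11 110 > Route 4 100 > Route 15 80 > Route 5 30.
Route 9: +80 to 80 (cap) — 30 left.
Route 27 has room for 90 but only 30 remain, so it gets 30.
Total = 210×30 + 250×80 = 26300.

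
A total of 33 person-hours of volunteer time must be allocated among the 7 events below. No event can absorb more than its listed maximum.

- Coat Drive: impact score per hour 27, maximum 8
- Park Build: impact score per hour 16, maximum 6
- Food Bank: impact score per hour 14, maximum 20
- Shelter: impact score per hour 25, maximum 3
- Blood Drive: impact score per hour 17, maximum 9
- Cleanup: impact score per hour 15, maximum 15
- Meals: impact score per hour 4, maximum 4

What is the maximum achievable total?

Highest impact score per hour first: Coat Drive 27 > Shelter 25 > Blood Drive 17 > Park Build 16 > Cleanup 15 > Food Bank 14 > Meals 4.
Coat Drive takes 8 to reach its cap of 8 ; 25 left.
Give Shelter 3 to hit its cap of 3 ; 22 left.
Blood Drive: +9 to 9 (cap) ; 13 left.
Park Build takes 6 to reach its cap of 6 ; 7 left.
Only 7 left; Cleanup takes them to reach 7.
Total = 27×8 + 16×6 + 25×3 + 17×9 + 15×7 = 645.

645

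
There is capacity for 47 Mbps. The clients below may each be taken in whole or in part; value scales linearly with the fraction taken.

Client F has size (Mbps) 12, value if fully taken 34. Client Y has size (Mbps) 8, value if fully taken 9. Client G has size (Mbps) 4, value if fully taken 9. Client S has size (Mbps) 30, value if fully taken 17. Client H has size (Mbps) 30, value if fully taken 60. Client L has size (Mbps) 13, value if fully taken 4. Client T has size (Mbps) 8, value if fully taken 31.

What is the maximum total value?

120

Sort by value density: Client T 31/8≈3.88, Client F 34/12≈2.83, Client G 9/4≈2.25, Client H 60/30≈2, Client Y 9/8≈1.12, Client S 17/30≈0.567, Client L 4/13≈0.308.
Take all of Client T (8 Mbps, value 31) — 39 Mbps left.
Client F: take in full, 12 Mbps for value 34 — 27 left.
Take all of Client G (4 Mbps, value 9) — 23 Mbps left.
Fill the last 23 Mbps with part of Client H: 23/30 of it earns 46.
Total value = 120.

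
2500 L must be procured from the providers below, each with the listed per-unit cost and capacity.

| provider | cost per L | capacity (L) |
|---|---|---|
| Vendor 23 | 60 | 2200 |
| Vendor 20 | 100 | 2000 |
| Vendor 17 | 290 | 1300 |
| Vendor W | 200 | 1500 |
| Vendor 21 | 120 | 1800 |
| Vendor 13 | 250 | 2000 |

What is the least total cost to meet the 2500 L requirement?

162000

Use providers in increasing cost order.
Vendor 23 (60): use full 2200 — 300 L to go.
Vendor 20 at 100: take 300 of its 2000 — requirement met.
Vendor 21, Vendor W, Vendor 13, Vendor 17: unused.
Cost = 2200×60 + 300×100 = 162000.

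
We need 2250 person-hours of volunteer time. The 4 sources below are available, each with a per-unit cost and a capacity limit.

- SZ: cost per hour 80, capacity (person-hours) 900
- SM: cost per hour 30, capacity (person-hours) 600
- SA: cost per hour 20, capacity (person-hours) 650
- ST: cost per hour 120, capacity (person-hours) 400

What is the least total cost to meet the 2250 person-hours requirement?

115000

Cheapest first:
Take 650 from SA at 20 — need 1600 more.
SM (30): use full 600 — 1000 person-hours to go.
SZ (80): use full 900 — 100 person-hours to go.
Take 100 from ST at 120 to finish.
Cost = 650×20 + 600×30 + 900×80 + 100×120 = 115000.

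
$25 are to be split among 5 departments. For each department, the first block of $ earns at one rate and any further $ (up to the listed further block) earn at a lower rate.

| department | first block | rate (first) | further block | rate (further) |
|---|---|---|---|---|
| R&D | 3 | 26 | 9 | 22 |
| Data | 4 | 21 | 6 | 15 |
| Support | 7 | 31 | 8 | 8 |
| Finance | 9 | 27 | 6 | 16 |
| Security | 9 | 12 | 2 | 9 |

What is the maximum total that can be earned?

Rank every tier by rate: Support/first 31 > Finance/first 27 > R&D/first 26 > R&D/second 22 > Data/first 21 > Finance/second 16 > Data/second 15 > Security/first 12 > Security/second 9 > Support/second 8.
Support/first (31): +7 — 18 left.
Finance first at 27: fill all 9 — 9 left.
R&D/first (26): +3 — 6 left.
6 remain; put them into R&D second at 22.
Total = 31×7 + 27×9 + 26×3 + 22×6 = 670.

670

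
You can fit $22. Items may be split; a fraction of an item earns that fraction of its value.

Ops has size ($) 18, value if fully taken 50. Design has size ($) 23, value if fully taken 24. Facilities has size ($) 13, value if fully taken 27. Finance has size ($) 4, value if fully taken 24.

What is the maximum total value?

74

Rank by value-to-size ratio: Finance 24/4≈6, Ops 50/18≈2.78, Facilities 27/13≈2.08, Design 24/23≈1.04.
Take all of Finance (4 $, value 24) → 18 $ left.
Ops: take in full, 18 $ for value 50 → 0 left.
Total value = 74.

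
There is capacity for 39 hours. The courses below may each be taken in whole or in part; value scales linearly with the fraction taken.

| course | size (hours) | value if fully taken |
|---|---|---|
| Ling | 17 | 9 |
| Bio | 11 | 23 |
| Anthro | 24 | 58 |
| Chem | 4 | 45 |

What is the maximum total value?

Sort by value density: Chem 45/4≈11.2, Anthro 58/24≈2.42, Bio 23/11≈2.09, Ling 9/17≈0.529.
Chem: take in full, 4 hours for value 45 ; 35 left.
All 24 hours of Anthro fit (value 58) ; 11 remain.
Take all of Bio (11 hours, value 23) ; 0 hours left.
Total value = 126.

126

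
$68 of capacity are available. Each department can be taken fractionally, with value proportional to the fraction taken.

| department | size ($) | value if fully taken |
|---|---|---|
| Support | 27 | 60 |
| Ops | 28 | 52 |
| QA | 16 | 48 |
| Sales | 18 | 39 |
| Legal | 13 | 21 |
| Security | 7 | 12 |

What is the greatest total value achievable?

160

Sort by value density: QA 48/16≈3, Support 60/27≈2.22, Sales 39/18≈2.17, Ops 52/28≈1.86, Security 12/7≈1.71, Legal 21/13≈1.62.
All 16 $ of QA fit (value 48) ; 52 remain.
Take all of Support (27 $, value 60) ; 25 $ left.
Sales: take in full, 18 $ for value 39 ; 7 left.
Only 7 $ remain; take 7/28 of Ops for value 52×7/28 = 13.
Total value = 160.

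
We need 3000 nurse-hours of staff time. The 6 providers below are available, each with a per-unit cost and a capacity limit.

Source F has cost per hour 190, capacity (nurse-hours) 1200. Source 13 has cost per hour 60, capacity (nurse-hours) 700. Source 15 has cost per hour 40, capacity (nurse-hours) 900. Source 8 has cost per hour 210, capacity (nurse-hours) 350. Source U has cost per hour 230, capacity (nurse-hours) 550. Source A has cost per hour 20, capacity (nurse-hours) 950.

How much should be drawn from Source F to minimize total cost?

Use providers in increasing cost order.
Take 950 from Source A at 20 → need 2050 more.
Source 15 (40): use full 900 → 1150 nurse-hours to go.
Source 13 at 60: take all 700 nurse-hours → 450 still needed.
Source F at 190: take 450 of its 1200 → requirement met.
Source 8, Source U: unused.

450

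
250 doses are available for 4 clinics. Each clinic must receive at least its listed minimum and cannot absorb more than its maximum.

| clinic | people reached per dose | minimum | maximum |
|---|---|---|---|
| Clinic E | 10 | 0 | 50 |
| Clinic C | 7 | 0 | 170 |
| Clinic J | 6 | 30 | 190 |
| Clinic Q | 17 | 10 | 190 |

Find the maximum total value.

3710

Meeting every minimum uses 0+0+30+10 = 40 doses, leaving 210.
Order the clinics by people reached per dose: Clinic Q 17 > Clinic E 10 > Clinic C 7 > Clinic J 6.
Clinic Q takes 180 more to reach its cap of 190 — 30 left.
Only 30 left; Clinic E takes them to reach 30.
Total = 10×30 + 6×30 + 17×190 = 3710.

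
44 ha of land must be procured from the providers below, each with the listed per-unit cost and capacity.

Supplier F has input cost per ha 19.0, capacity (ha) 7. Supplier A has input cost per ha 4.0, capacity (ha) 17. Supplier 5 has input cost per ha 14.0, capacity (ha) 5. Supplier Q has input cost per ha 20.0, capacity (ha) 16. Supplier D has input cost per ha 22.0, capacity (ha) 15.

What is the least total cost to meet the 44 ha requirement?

571

Fill from the cheapest provider first.
Supplier A (4.0): use full 17 — 27 ha to go.
Take 5 from Supplier 5 at 14.0 — need 22 more.
Supplier F (19.0): use full 7 — 15 ha to go.
Take 15 from Supplier Q at 20.0 to finish.
Supplier D: unused.
Cost = 17×4.0 + 5×14.0 + 7×19.0 + 15×20.0 = 571.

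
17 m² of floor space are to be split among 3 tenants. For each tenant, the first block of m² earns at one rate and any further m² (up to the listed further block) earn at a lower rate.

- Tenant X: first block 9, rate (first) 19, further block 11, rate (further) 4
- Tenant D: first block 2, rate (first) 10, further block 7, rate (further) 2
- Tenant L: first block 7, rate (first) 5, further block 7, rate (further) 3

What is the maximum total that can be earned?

Rank every tier by rate: Tenant X/first 19 > Tenant D/first 10 > Tenant L/first 5 > Tenant X/second 4 > Tenant L/second 3 > Tenant D/second 2.
Tenant X first at 19: fill all 9 → 8 left.
Tenant D/first (10): +2 → 6 left.
Tenant L/first: +6 of 7 at 5; pool empty.
Total = 19×9 + 10×2 + 5×6 = 221.

221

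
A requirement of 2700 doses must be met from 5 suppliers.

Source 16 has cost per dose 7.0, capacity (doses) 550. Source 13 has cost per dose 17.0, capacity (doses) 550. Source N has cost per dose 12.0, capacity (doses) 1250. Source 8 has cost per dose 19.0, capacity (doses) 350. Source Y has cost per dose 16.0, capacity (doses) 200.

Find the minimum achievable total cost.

Fill from the cheapest supplier first.
Source 16 at 7.0: take all 550 doses — 2150 still needed.
Source N (12.0): use full 1250 — 900 doses to go.
Source Y at 16.0: take all 200 doses — 700 still needed.
Source 13 at 17.0: take all 550 doses — 150 still needed.
Source 8 at 19.0: take 150 of its 350 — requirement met.
Cost = 550×7.0 + 1250×12.0 + 200×16.0 + 550×17.0 + 150×19.0 = 34250.

34250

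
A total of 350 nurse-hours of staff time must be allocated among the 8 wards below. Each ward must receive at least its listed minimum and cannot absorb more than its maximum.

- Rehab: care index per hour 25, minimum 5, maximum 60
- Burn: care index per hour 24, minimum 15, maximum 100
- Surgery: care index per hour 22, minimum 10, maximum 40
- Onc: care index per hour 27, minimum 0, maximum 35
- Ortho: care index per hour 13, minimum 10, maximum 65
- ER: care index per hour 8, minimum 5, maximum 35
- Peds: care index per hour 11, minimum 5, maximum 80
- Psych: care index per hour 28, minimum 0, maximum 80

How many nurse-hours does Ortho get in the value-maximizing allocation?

Meeting every minimum uses 5+15+10+0+10+5+5+0 = 50 nurse-hours, leaving 300.
Rank by care index per hour: Psych 28 > Onc 27 > Rehab 25 > Burn 24 > Surgery 22 > Ortho 13 > Peds 11 > ER 8.
Psych takes 80 more to reach its cap of 80 ; 220 left.
Onc takes 35 more to reach its cap of 35 ; 185 left.
Rehab: +55 to 60 (cap) ; 130 left.
Give Burn 85 more to hit its cap of 100 ; 45 left.
Give Surgery 30 more to hit its cap of 40 ; 15 left.
Ortho has room for 55 more but only 15 remain, so it gets 25.

25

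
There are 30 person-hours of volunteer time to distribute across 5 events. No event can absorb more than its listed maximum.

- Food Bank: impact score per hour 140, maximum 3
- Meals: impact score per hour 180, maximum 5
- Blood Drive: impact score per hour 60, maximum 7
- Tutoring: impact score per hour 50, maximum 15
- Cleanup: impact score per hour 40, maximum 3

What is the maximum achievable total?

Rank by impact score per hour: Meals 180 > Food Bank 140 > Blood Drive 60 > Tutoring 50 > Cleanup 40.
Give Meals 5 to hit its cap of 5 ; 25 left.
Give Food Bank 3 to hit its cap of 3 ; 22 left.
Blood Drive: +7 to 7 (cap) ; 15 left.
Tutoring: +15 to 15 (cap) ; 0 left.
Total = 140×3 + 180×5 + 60×7 + 50×15 = 2490.

2490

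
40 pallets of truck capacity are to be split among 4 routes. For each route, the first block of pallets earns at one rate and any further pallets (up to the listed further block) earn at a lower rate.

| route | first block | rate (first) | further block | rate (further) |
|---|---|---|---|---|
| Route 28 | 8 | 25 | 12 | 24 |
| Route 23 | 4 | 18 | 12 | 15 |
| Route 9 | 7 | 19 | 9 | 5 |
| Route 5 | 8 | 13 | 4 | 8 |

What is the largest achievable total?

Treat each block as its own option and order by rate: Route 28/first 25 > Route 28/second 24 > Route 9/first 19 > Route 23/first 18 > Route 23/second 15 > Route 5/first 13 > Route 5/second 8 > Route 9/second 5.
Route 28/first (25): +8 — 32 left.
Route 28 second at 24: fill all 12 — 20 left.
Route 9 first at 19: fill all 7 — 13 left.
Fill Route 23 first block (4 at 18) — 9 left.
9 remain; put them into Route 23 second at 15.
Total = 25×8 + 24×12 + 19×7 + 18×4 + 15×9 = 828.

828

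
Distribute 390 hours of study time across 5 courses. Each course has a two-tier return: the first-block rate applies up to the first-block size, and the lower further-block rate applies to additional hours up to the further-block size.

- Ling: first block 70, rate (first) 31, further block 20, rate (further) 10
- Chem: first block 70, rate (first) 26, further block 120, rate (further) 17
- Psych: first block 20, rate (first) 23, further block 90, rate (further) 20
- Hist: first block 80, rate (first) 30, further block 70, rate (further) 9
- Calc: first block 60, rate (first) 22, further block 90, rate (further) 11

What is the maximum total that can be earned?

9970

Treat each block as its own option and order by rate: Ling/T1 31 > Hist/T1 30 > Chem/T1 26 > Psych/T1 23 > Calc/T1 22 > Psych/T2 20 > Chem/T2 17 > Calc/T2 11 > Ling/T2 10 > Hist/T2 9.
Ling T1 at 31: fill all 70 → 320 left.
Fill Hist T1 block (80 at 30) → 240 left.
Chem/T1 (26): +70 → 170 left.
Psych/T1 (23): +20 → 150 left.
Calc/T1 (22): +60 → 90 left.
Psych T2 at 20: fill all 90 → 0 left.
Total = 31×70 + 30×80 + 26×70 + 23×20 + 22×60 + 20×90 = 9970.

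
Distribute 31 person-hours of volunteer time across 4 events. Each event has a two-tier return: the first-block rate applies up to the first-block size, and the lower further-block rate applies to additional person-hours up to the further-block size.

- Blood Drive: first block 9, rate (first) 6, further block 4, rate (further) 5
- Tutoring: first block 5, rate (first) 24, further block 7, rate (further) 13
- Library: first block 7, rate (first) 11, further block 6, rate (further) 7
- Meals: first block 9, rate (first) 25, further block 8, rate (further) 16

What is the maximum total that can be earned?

Rank every tier by rate: Meals/first 25 > Tutoring/first 24 > Meals/second 16 > Tutoring/second 13 > Library/first 11 > Library/second 7 > Blood Drive/first 6 > Blood Drive/second 5.
Meals/first (25): +9 — 22 left.
Fill Tutoring first block (5 at 24) — 17 left.
Fill Meals second block (8 at 16) — 9 left.
Fill Tutoring second block (7 at 13) — 2 left.
2 remain; put them into Library first at 11.
Total = 25×9 + 24×5 + 16×8 + 13×7 + 11×2 = 586.

586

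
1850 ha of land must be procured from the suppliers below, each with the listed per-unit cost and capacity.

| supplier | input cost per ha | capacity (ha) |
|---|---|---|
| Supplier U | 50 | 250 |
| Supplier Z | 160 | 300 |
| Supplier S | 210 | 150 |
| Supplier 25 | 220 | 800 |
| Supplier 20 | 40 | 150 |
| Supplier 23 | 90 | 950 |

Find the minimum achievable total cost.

Fill from the cheapest supplier first.
Take 150 from Supplier 20 at 40 — need 1700 more.
Supplier U (50): use full 250 — 1450 ha to go.
Take 950 from Supplier 23 at 90 — need 500 more.
Supplier Z (160): use full 300 — 200 ha to go.
Take 150 from Supplier S at 210 — need 50 more.
Take 50 from Supplier 25 at 220 to finish.
Cost = 150×40 + 250×50 + 950×90 + 300×160 + 150×210 + 50×220 = 194500.

194500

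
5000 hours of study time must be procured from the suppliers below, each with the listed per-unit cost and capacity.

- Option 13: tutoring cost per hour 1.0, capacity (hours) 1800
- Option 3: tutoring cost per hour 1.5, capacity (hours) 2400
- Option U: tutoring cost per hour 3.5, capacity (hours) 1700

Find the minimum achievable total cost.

Cheapest first:
Option 13 at 1.0: take all 1800 hours — 3200 still needed.
Option 3 at 1.5: take all 2400 hours — 800 still needed.
Take 800 from Option U at 3.5 to finish.
Cost = 1800×1.0 + 2400×1.5 + 800×3.5 = 8200.

8200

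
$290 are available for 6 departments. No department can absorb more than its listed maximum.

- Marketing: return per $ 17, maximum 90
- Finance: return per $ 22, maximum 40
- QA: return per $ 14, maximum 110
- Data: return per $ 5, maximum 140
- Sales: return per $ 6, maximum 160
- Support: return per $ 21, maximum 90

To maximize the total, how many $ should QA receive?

70

Rank by return per $: Finance 22 > Support 21 > Marketing 17 > QA 14 > Sales 6 > Data 5.
Finance: +40 to 40 (cap) → 250 left.
Support takes 90 to reach its cap of 90 → 160 left.
Give Marketing 90 to hit its cap of 90 → 70 left.
Only 70 left; QA takes them to reach 70.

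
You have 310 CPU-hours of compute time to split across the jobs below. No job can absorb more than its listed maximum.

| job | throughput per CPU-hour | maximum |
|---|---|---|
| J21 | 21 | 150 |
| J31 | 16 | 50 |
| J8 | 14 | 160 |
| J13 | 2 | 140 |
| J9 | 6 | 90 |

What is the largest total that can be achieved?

Order the jobs by throughput per CPU-hour: J21 21 > J31 16 > J8 14 > J9 6 > J13 2.
J21 takes 150 to reach its cap of 150 ; 160 left.
J31: +50 to 50 (cap) ; 110 left.
J8 has room for 160 but only 110 remain, so it gets 110.
Total = 21×150 + 16×50 + 14×110 = 5490.

5490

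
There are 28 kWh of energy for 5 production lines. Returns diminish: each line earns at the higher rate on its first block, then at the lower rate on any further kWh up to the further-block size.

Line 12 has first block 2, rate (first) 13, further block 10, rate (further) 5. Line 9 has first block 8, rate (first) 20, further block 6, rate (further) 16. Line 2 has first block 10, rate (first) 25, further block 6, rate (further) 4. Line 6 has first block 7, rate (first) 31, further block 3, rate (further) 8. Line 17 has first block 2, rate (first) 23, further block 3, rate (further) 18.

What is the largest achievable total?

Treat each block as its own option and order by rate: Line 6/T1 31 > Line 2/T1 25 > Line 17/T1 23 > Line 9/T1 20 > Line 17/T2 18 > Line 9/T2 16 > Line 12/T1 13 > Line 6/T2 8 > Line 12/T2 5 > Line 2/T2 4.
Line 6 T1 at 31: fill all 7 ; 21 left.
Line 2/T1 (25): +10 ; 11 left.
Line 17/T1 (23): +2 ; 9 left.
Fill Line 9 T1 block (8 at 20) ; 1 left.
Line 17 T2 at 18: only 1 left, fill 1.
Total = 31×7 + 25×10 + 23×2 + 20×8 + 18×1 = 691.

691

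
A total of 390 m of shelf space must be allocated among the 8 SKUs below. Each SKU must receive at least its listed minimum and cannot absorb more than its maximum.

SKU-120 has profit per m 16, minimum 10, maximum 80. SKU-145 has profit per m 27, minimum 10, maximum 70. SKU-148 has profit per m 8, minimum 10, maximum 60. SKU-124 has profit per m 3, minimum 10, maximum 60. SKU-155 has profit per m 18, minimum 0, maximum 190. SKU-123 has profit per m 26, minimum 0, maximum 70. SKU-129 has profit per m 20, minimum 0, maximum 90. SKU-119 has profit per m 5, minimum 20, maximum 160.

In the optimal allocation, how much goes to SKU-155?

Meeting every minimum uses 10+10+10+10+0+0+0+20 = 60 m, leaving 330.
Order the SKUs by profit per m: SKU-145 27 > SKU-123 26 > SKU-129 20 > SKU-155 18 > SKU-120 16 > SKU-148 8 > SKU-119 5 > SKU-124 3.
SKU-145 takes 60 more to reach its cap of 70 — 270 left.
Give SKU-123 70 more to hit its cap of 70 — 200 left.
Give SKU-129 90 more to hit its cap of 90 — 110 left.
SKU-155: +110 (room for 190) → 110. Pool exhausted.

110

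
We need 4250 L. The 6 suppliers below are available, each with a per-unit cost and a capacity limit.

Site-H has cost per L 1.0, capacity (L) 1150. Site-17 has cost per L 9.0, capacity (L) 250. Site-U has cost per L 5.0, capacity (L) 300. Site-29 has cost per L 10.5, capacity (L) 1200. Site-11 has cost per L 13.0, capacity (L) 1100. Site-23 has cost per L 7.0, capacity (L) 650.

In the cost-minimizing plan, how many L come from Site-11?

Cheapest first:
Site-H (1.0): use full 1150 → 3100 L to go.
Site-U (5.0): use full 300 → 2800 L to go.
Site-23 (7.0): use full 650 → 2150 L to go.
Site-17 (9.0): use full 250 → 1900 L to go.
Take 1200 from Site-29 at 10.5 → need 700 more.
Take 700 from Site-11 at 13.0 to finish.

700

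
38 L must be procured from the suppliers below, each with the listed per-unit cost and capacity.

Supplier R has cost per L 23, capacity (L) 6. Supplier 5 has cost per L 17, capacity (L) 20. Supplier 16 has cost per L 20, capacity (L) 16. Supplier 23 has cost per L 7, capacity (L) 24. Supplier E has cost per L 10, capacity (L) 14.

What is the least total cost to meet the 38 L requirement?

Cheapest first:
Supplier 23 at 7: take all 24 L → 14 still needed.
Supplier E at 10: take all 14 L → 0 still needed.
Supplier 5, Supplier 16, Supplier R: unused.
Cost = 24×7 + 14×10 = 308.

308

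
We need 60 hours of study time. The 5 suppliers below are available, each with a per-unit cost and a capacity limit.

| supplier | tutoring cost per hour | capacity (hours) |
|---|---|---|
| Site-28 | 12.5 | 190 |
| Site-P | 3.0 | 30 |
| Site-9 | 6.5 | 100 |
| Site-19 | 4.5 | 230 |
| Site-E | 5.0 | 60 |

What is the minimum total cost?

Cheapest first:
Take 30 from Site-P at 3.0 ; need 30 more.
Site-19 (4.5): take the remaining 30 ; done.
Site-E, Site-9, Site-28: unused.
Cost = 30×3.0 + 30×4.5 = 225.

225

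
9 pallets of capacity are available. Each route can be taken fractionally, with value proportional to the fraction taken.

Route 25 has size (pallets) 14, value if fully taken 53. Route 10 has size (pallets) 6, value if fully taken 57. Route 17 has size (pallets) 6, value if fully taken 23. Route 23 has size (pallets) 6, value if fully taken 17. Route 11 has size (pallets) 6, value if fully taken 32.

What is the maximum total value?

Best value per unit of size first: Route 10 57/6≈9.5, Route 11 32/6≈5.33, Route 17 23/6≈3.83, Route 25 53/14≈3.79, Route 23 17/6≈2.83.
Route 10: take in full, 6 pallets for value 57 — 3 left.
3 pallets left: a 3/6 share of Route 11 gives 32×3/6 = 16.
Total value = 73.

73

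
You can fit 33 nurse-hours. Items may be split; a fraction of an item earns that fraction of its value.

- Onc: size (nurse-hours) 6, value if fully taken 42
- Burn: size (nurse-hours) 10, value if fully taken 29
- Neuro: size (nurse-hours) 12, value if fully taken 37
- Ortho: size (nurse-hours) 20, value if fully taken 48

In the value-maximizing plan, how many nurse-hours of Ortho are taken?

5

Rank by value-to-size ratio: Onc 42/6≈7, Neuro 37/12≈3.08, Burn 29/10≈2.9, Ortho 48/20≈2.4.
Onc: take in full, 6 nurse-hours for value 42 — 27 left.
Neuro: take in full, 12 nurse-hours for value 37 — 15 left.
Take all of Burn (10 nurse-hours, value 29) — 5 nurse-hours left.
Fill the last 5 nurse-hours with part of Ortho: 5/20 of it earns 12.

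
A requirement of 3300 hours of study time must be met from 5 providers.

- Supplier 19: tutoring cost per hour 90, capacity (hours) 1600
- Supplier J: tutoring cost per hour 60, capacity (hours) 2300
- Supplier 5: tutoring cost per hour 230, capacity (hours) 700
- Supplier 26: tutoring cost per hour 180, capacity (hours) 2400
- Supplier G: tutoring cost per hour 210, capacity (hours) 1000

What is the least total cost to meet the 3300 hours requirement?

228000

Fill from the cheapest provider first.
Supplier J (60): use full 2300 → 1000 hours to go.
Take 1000 from Supplier 19 at 90 to finish.
Supplier 26, Supplier G, Supplier 5: unused.
Cost = 2300×60 + 1000×90 = 228000.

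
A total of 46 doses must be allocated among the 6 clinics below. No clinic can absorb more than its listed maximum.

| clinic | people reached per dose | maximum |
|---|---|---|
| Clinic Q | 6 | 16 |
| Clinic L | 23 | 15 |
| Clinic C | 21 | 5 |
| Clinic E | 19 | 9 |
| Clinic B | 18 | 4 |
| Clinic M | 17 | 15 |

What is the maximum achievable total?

914

Order the clinics by people reached per dose: Clinic L 23 > Clinic C 21 > Clinic E 19 > Clinic B 18 > Clinic M 17 > Clinic Q 6.
Clinic L: +15 to 15 (cap) → 31 left.
Give Clinic C 5 to hit its cap of 5 → 26 left.
Clinic E takes 9 to reach its cap of 9 → 17 left.
Clinic B: +4 to 4 (cap) → 13 left.
Clinic M: +13 (room for 15) → 13. Pool exhausted.
Total = 23×15 + 21×5 + 19×9 + 18×4 + 17×13 = 914.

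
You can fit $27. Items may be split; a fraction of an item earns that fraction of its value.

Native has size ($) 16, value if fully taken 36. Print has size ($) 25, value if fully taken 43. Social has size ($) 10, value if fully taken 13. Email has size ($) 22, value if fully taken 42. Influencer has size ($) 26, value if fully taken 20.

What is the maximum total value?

Sort by value density: Native 36/16≈2.25, Email 42/22≈1.91, Print 43/25≈1.72, Social 13/10≈1.3, Influencer 20/26≈0.769.
Native: take in full, 16 $ for value 36 — 11 left.
11 $ left: a 11/22 share of Email gives 42×11/22 = 21.
Total value = 57.

57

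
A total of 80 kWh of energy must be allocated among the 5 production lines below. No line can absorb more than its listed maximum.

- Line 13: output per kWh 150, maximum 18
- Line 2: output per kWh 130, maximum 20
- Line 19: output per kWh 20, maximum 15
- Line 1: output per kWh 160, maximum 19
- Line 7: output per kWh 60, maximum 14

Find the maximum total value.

9360

Highest output per kWh first: Line 1 160 > Line 13 150 > Line 2 130 > Line 7 60 > Line 19 20.
Line 1 takes 19 to reach its cap of 19 ; 61 left.
Line 13 takes 18 to reach its cap of 18 ; 43 left.
Line 2 takes 20 to reach its cap of 20 ; 23 left.
Line 7 takes 14 to reach its cap of 14 ; 9 left.
Line 19: +9 (room for 15) → 9. Pool exhausted.
Total = 150×18 + 130×20 + 20×9 + 160×19 + 60×14 = 9360.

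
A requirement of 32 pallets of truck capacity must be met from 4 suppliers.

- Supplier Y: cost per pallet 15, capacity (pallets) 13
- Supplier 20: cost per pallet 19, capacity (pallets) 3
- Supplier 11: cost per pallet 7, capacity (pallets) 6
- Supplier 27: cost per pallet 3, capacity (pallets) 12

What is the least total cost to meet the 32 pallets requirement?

292

Fill from the cheapest supplier first.
Supplier 27 (3): use full 12 — 20 pallets to go.
Take 6 from Supplier 11 at 7 — need 14 more.
Supplier Y at 15: take all 13 pallets — 1 still needed.
Supplier 20 at 19: take 1 of its 3 — requirement met.
Cost = 12×3 + 6×7 + 13×15 + 1×19 = 292.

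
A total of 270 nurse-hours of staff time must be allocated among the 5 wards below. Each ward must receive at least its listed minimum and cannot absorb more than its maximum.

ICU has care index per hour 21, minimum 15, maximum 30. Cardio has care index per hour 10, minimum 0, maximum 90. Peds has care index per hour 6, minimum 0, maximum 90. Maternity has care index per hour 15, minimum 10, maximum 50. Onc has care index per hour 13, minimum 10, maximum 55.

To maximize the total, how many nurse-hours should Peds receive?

45

Meeting every minimum uses 15+0+0+10+10 = 35 nurse-hours, leaving 235.
Order the wards by care index per hour: ICU 21 > Maternity 15 > Onc 13 > Cardio 10 > Peds 6.
Give ICU 15 more to hit its cap of 30 — 220 left.
Maternity: +40 to 50 (cap) — 180 left.
Onc takes 45 more to reach its cap of 55 — 135 left.
Cardio takes 90 more to reach its cap of 90 — 45 left.
Peds: +45 (room for 90) → 45. Pool exhausted.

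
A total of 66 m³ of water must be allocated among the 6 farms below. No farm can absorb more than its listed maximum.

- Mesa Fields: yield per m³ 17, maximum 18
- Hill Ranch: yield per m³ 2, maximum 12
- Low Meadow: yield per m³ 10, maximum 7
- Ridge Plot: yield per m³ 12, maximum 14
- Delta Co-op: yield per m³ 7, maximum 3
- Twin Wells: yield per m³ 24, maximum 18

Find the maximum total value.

Order the farms by yield per m³: Twin Wells 24 > Mesa Fields 17 > Ridge Plot 12 > Low Meadow 10 > Delta Co-op 7 > Hill Ranch 2.
Give Twin Wells 18 to hit its cap of 18 — 48 left.
Give Mesa Fields 18 to hit its cap of 18 — 30 left.
Ridge Plot: +14 to 14 (cap) — 16 left.
Give Low Meadow 7 to hit its cap of 7 — 9 left.
Delta Co-op: +3 to 3 (cap) — 6 left.
Hill Ranch has room for 12 but only 6 remain, so it gets 6.
Total = 17×18 + 2×6 + 10×7 + 12×14 + 7×3 + 24×18 = 1009.

1009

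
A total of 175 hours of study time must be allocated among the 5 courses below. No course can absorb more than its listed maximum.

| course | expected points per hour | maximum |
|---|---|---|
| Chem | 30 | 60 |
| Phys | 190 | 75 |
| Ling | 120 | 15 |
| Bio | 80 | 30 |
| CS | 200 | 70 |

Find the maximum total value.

Rank by expected points per hour: CS 200 > Phys 190 > Ling 120 > Bio 80 > Chem 30.
CS takes 70 to reach its cap of 70 → 105 left.
Phys takes 75 to reach its cap of 75 → 30 left.
Ling takes 15 to reach its cap of 15 → 15 left.
Bio has room for 30 but only 15 remain, so it gets 15.
Total = 190×75 + 120×15 + 80×15 + 200×70 = 31250.

31250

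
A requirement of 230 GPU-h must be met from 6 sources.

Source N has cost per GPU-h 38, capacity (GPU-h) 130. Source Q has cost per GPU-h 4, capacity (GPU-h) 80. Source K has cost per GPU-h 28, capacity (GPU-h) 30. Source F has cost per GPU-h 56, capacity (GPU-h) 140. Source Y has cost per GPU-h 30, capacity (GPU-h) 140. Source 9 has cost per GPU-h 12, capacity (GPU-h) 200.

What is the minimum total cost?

Cheapest first:
Source Q at 4: take all 80 GPU-h — 150 still needed.
Take 150 from Source 9 at 12 to finish.
Source K, Source Y, Source N, Source F: unused.
Cost = 80×4 + 150×12 = 2120.

2120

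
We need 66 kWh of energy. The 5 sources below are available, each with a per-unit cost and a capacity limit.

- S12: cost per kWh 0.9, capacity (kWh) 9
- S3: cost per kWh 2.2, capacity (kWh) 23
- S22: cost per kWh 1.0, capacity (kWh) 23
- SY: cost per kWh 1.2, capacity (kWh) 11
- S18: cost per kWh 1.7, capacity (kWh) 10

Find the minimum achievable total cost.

89.9

Fill from the cheapest source first.
S12 at 0.9: take all 9 kWh ; 57 still needed.
S22 (1.0): use full 23 ; 34 kWh to go.
SY at 1.2: take all 11 kWh ; 23 still needed.
S18 at 1.7: take all 10 kWh ; 13 still needed.
Take 13 from S3 at 2.2 to finish.
Cost = 9×0.9 + 23×1.0 + 11×1.2 + 10×1.7 + 13×2.2 = 89.9.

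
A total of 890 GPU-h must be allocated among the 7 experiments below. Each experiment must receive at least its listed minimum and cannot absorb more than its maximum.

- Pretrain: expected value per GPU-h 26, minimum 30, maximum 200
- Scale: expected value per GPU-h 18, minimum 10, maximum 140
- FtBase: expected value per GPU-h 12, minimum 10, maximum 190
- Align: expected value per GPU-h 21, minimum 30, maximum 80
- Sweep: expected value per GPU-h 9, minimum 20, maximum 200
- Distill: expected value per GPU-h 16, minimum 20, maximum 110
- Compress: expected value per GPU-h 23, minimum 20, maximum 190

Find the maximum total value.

Meeting every minimum uses 30+10+10+30+20+20+20 = 140 GPU-h, leaving 750.
Rank by expected value per GPU-h: Pretrain 26 > Compress 23 > Align 21 > Scale 18 > Distill 16 > FtBase 12 > Sweep 9.
Give Pretrain 170 more to hit its cap of 200 → 580 left.
Compress: +170 to 190 (cap) → 410 left.
Align: +50 to 80 (cap) → 360 left.
Scale takes 130 more to reach its cap of 140 → 230 left.
Distill: +90 to 110 (cap) → 140 left.
Only 140 left; FtBase takes them to reach 150.
Total = 26×200 + 18×140 + 12×150 + 21×80 + 9×20 + 16×110 + 23×190 = 17510.

17510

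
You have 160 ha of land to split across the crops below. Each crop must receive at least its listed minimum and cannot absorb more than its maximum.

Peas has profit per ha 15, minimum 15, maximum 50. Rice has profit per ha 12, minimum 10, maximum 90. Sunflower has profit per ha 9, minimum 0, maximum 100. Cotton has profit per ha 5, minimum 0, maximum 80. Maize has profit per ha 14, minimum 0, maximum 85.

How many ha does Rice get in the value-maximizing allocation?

25

Meeting every minimum uses 15+10+0+0+0 = 25 ha, leaving 135.
Highest profit per ha first: Peas 15 > Maize 14 > Rice 12 > Sunflower 9 > Cotton 5.
Peas: +35 to 50 (cap) — 100 left.
Maize takes 85 more to reach its cap of 85 — 15 left.
Only 15 left; Rice takes them to reach 25.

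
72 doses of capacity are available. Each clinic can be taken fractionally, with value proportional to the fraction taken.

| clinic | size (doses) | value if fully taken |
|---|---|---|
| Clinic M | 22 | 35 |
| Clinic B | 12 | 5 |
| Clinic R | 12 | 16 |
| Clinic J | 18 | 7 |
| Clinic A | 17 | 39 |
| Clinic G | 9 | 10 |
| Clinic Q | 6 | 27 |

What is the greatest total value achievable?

Rank by value-to-size ratio: Clinic Q 27/6≈4.5, Clinic A 39/17≈2.29, Clinic M 35/22≈1.59, Clinic R 16/12≈1.33, Clinic G 10/9≈1.11, Clinic B 5/12≈0.417, Clinic J 7/18≈0.389.
Clinic Q: take in full, 6 doses for value 27 ; 66 left.
Clinic A: take in full, 17 doses for value 39 ; 49 left.
Take all of Clinic M (22 doses, value 35) ; 27 doses left.
All 12 doses of Clinic R fit (value 16) ; 15 remain.
Clinic G: take in full, 9 doses for value 10 ; 6 left.
Fill the last 6 doses with part of Clinic B: 6/12 of it earns 2.5.
Total value = 129.5.

129.5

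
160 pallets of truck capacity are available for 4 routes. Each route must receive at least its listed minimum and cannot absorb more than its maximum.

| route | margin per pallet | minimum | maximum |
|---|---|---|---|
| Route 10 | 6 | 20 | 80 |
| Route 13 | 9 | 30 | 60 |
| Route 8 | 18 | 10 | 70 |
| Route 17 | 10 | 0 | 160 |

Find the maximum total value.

2050

Meeting every minimum uses 20+30+10+0 = 60 pallets, leaving 100.
Order the routes by margin per pallet: Route 8 18 > Route 17 10 > Route 13 9 > Route 10 6.
Give Route 8 60 more to hit its cap of 70 — 40 left.
Route 17: +40 (room for 160) → 40. Pool exhausted.
Total = 6×20 + 9×30 + 18×70 + 10×40 = 2050.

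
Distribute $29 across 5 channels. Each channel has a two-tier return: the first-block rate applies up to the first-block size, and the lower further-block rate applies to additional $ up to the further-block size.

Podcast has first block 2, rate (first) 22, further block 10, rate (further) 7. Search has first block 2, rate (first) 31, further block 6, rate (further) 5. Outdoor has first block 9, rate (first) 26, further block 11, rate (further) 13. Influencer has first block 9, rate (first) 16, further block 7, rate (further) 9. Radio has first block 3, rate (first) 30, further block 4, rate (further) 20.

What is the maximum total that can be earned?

Order all 10 blocks by rate: Search/T1 31 > Radio/T1 30 > Outdoor/T1 26 > Podcast/T1 22 > Radio/T2 20 > Influencer/T1 16 > Outdoor/T2 13 > Influencer/T2 9 > Podcast/T2 7 > Search/T2 5.
Search/T1 (31): +2 — 27 left.
Radio/T1 (30): +3 — 24 left.
Outdoor T1 at 26: fill all 9 — 15 left.
Podcast T1 at 22: fill all 2 — 13 left.
Radio T2 at 20: fill all 4 — 9 left.
Influencer T1 at 16: fill all 9 — 0 left.
Total = 31×2 + 30×3 + 26×9 + 22×2 + 20×4 + 16×9 = 654.

654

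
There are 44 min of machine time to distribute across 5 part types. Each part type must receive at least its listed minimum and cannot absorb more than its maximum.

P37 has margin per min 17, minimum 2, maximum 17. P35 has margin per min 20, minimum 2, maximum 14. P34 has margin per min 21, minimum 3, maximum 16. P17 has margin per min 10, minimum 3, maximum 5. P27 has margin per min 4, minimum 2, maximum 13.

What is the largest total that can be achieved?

807

Meeting every minimum uses 2+2+3+3+2 = 12 min, leaving 32.
Rank by margin per min: P34 21 > P35 20 > P37 17 > P17 10 > P27 4.
Give P34 13 more to hit its cap of 16 ; 19 left.
P35 takes 12 more to reach its cap of 14 ; 7 left.
P37: +7 (room for 15) → 9. Pool exhausted.
Total = 17×9 + 20×14 + 21×16 + 10×3 + 4×2 = 807.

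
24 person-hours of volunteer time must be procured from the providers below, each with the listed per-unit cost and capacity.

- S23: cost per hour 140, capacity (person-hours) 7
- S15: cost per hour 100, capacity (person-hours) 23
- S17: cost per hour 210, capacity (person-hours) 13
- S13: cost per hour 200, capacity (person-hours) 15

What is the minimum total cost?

2440

Cheapest first:
Take 23 from S15 at 100 → need 1 more.
S23 (140): take the remaining 1 → done.
S13, S17: unused.
Cost = 23×100 + 1×140 = 2440.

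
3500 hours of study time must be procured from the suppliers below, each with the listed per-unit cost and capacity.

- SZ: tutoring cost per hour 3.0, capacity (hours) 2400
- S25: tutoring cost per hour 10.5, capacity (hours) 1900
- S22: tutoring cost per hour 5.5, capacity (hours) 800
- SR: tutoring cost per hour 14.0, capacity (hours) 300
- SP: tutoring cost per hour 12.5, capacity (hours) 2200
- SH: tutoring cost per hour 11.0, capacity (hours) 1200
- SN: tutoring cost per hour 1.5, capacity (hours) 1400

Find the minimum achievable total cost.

8400

Use suppliers in increasing cost order.
SN at 1.5: take all 1400 hours ; 2100 still needed.
SZ (3.0): take the remaining 2100 ; done.
S22, S25, SH, SP, SR: unused.
Cost = 1400×1.5 + 2100×3.0 = 8400.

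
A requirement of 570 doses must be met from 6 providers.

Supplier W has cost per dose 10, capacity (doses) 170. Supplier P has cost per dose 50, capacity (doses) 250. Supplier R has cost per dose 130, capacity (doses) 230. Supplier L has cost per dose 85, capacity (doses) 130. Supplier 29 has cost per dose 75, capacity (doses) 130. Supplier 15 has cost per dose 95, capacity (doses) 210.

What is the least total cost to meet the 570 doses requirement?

Fill from the cheapest provider first.
Take 170 from Supplier W at 10 — need 400 more.
Take 250 from Supplier P at 50 — need 150 more.
Supplier 29 at 75: take all 130 doses — 20 still needed.
Supplier L (85): take the remaining 20 — done.
Supplier 15, Supplier R: unused.
Cost = 170×10 + 250×50 + 130×75 + 20×85 = 25650.

25650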